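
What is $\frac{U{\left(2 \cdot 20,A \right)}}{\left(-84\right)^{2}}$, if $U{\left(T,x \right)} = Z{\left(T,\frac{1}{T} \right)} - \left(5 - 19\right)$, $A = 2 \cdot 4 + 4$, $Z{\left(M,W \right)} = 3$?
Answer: $\frac{17}{7056} \approx 0.0024093$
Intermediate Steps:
$A = 12$ ($A = 8 + 4 = 12$)
$U{\left(T,x \right)} = 17$ ($U{\left(T,x \right)} = 3 - \left(5 - 19\right) = 3 - -14 = 3 + 14 = 17$)
$\frac{U{\left(2 \cdot 20,A \right)}}{\left(-84\right)^{2}} = \frac{17}{\left(-84\right)^{2}} = \frac{17}{7056}$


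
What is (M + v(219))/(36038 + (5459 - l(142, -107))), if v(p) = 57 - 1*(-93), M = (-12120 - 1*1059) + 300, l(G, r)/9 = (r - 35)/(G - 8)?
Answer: -852843/2780938 ≈ -0.30667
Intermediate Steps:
l(G, r) = 9*(-35 + r)/(-8 + G) (l(G, r) = 9*((r - 35)/(G - 8)) = 9*((-35 + r)/(-8 + G)) = 9*(-35 + r)/(-8 + G))
M = -12879 (M = (-12120 - 1059) + 300 = -13179 + 300 = -12879)
v(p) = 150 (v(p) = 57 + 93 = 150)
(M + v(219))/(36038 + (5459 - l(142, -107))) = (-12879 + 150)/(36038 + (5459 - 9*(-35 - 107)/(-8 + 142))) = -12729/(36038 + (5459 - 9*(-142)/134)) = -12729/(36038 + (5459 - 1*(-639/67))) = -12729/(36038 + (5459 + 639/67)) = -12729/(36038 + 366392/67) = -12729/2780938/67 = -12729*67/2780938 = -852843/2780938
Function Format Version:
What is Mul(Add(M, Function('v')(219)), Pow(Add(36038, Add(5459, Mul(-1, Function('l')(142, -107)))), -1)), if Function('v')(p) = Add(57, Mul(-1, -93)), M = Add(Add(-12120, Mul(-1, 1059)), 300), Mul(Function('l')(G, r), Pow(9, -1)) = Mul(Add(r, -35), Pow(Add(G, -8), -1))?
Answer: Rational(-852843, 2780938) ≈ -0.30667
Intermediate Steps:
Function('l')(G, r) = Mul(9, Pow(Add(-8, G), -1), Add(-35, r)) (Function('l')(G, r) = Mul(9, Mul(Add(r, -35), Pow(Add(G, -8), -1))) = Mul(9, Mul(Add(-35, r), Pow(Add(-8, G), -1))) = Mul(9, Mul(Pow(Add(-8, G), -1), Add(-35, r))) = Mul(9, Pow(Add(-8, G), -1), Add(-35, r)))
M = -12879 (M = Add(Add(-12120, -1059), 300) = Add(-13179, 300) = -12879)
Function('v')(p) = 150 (Function('v')(p) = Add(57, 93) = 150)
Mul(Add(M, Function('v')(219)), Pow(Add(36038, Add(5459, Mul(-1, Function('l')(142, -107)))), -1)) = Mul(Add(-12879, 150), Pow(Add(36038, Add(5459, Mul(-1, Mul(9, Pow(Add(-8, 142), -1), Add(-35, -107))))), -1)) = Mul(-12729, Pow(Add(36038, Add(5459, Mul(-1, Mul(9, Pow(134, -1), -142)))), -1)) = Mul(-12729, Pow(Add(36038, Add(5459, Mul(-1, Mul(9, Rational(1, 134), -142)))), -1)) = Mul(-12729, Pow(Add(36038, Add(5459, Mul(-1, Rational(-639, 67)))), -1)) = Mul(-12729, Pow(Add(36038, Add(5459, Rational(639, 67))), -1)) = Mul(-12729, Pow(Add(36038, Rational(366392, 67)), -1)) = Mul(-12729, Pow(Rational(2780938, 67), -1)) = Mul(-12729, Rational(67, 2780938)) = Rational(-852843, 2780938)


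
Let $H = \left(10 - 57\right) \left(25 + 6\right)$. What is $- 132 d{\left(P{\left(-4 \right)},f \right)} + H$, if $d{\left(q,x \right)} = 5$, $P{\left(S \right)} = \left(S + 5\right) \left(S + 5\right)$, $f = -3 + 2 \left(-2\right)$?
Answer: $-2117$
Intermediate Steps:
$f = -7$ ($f = -3 - 4 = -7$)
$P{\left(S \right)} = \left(5 + S\right)^{2}$ ($P{\left(S \right)} = \left(5 + S\right) \left(5 + S\right) = \left(5 + S\right)^{2}$)
$H = -1457$ ($H = \left(-47\right) 31 = -1457$)
$- 132 d{\left(P{\left(-4 \right)},f \right)} + H = \left(-132\right) 5 - 1457 = -660 - 1457 = -2117$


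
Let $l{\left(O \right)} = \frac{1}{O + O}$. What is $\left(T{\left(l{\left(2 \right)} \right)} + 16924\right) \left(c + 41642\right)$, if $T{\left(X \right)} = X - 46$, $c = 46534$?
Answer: $1488256572$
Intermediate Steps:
$l{\left(O \right)} = \frac{1}{2 O}$
$T{\left(X \right)} = -46 + X$
$\left(T{\left(l{\left(2 \right)} \right)} + 16924\right) \left(c + 41642\right) = \left(\left(-46 + \frac{1}{2 \cdot 2}\right) + 16924\right) \left(46534 + 41642\right) = \left(\left(-46 + \frac{1}{2} \cdot \frac{1}{2}\right) + 16924\right) 88176 = \left(\left(-46 + \frac{1}{4}\right) + 16924\right) 88176 = \left(- \frac{183}{4} + 16924\right) 88176 = \frac{67513}{4} \cdot 88176 = 1488256572$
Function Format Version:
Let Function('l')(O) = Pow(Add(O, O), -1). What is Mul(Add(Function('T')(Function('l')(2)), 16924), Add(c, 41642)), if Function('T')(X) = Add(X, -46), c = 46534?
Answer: 1488256572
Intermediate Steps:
Function('l')(O) = Mul(Rational(1, 2), Pow(O, -1)) (Function('l')(O) = Pow(Mul(2, O), -1) = Mul(Rational(1, 2), Pow(O, -1)))
Function('T')(X) = Add(-46, X)
Mul(Add(Function('T')(Function('l')(2)), 16924), Add(c, 41642)) = Mul(Add(Add(-46, Mul(Rational(1, 2), Pow(2, -1))), 16924), Add(46534, 41642)) = Mul(Add(Add(-46, Mul(Rational(1, 2), Rational(1, 2))), 16924), 88176) = Mul(Add(Add(-46, Rational(1, 4)), 16924), 88176) = Mul(Add(Rational(-183, 4), 16924), 88176) = Mul(Rational(67513, 4), 88176) = 1488256572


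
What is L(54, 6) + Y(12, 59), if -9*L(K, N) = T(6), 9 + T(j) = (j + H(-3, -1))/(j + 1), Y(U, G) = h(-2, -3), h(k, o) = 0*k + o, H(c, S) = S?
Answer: -131/63 ≈ -2.0794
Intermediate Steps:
h(k, o) = o (h(k, o) = 0 + o = o)
Y(U, G) = -3
T(j) = -9 + (-1 + j)/(1 + j) (T(j) = -9 + (j - 1)/(j + 1) = -9 + (-1 + j)/(1 + j))
L(K, N) = 58/63 (L(K, N) = -2*(-5 - 4*6)/(9*(1 + 6)) = -2*(-5 - 24)/(9*7) = -2*(-29)/(9*7) = -⅑*(-58/7) = 58/63)
L(54, 6) + Y(12, 59) = 58/63 - 3 = -131/63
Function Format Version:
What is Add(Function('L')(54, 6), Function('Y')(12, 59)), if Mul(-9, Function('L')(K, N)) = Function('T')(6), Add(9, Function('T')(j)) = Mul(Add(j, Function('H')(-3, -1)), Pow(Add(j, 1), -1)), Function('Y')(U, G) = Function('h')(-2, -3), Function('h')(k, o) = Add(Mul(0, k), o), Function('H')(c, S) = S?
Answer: Rational(-131, 63) ≈ -2.0794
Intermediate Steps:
Function('h')(k, o) = o (Function('h')(k, o) = Add(0, o) = o)
Function('Y')(U, G) = -3
Function('T')(j) = Add(-9, Mul(Pow(Add(1, j), -1), Add(-1, j))) (Function('T')(j) = Add(-9, Mul(Add(j, -1), Pow(Add(j, 1), -1))) = Add(-9, Mul(Add(-1, j), Pow(Add(1, j), -1))) = Add(-9, Mul(Pow(Add(1, j), -1), Add(-1, j))))
Function('L')(K, N) = Rational(58, 63) (Function('L')(K, N) = Mul(Rational(-1, 9), Mul(2, Pow(Add(1, 6), -1), Add(-5, Mul(-4, 6)))) = Mul(Rational(-1, 9), Mul(2, Pow(7, -1), Add(-5, -24))) = Mul(Rational(-1, 9), Mul(2, Rational(1, 7), -29)) = Mul(Rational(-1, 9), Rational(-58, 7)) = Rational(58, 63))
Add(Function('L')(54, 6), Function('Y')(12, 59)) = Add(Rational(58, 63), -3) = Rational(-131, 63)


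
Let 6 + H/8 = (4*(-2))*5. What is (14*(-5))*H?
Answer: 25760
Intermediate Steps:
H = -368 (H = -48 + 8*((4*(-2))*5) = -48 + 8*(-8*5) = -48 + 8*(-40) = -48 - 320 = -368)
(14*(-5))*H = (14*(-5))*(-368) = -70*(-368) = 25760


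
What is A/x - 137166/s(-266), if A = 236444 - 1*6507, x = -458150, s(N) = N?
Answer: 4484388547/8704850 ≈ 515.16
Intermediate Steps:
A = 229937 (A = 236444 - 6507 = 229937)
A/x - 137166/s(-266) = 229937/(-458150) - 137166/(-266) = 229937*(-1/458150) - 137166*(-1/266) = -229937/458150 + 68583/133 = 4484388547/8704850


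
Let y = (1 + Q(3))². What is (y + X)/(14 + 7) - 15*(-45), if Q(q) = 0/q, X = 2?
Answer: 4726/7 ≈ 675.14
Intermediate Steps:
Q(q) = 0
y = 1 (y = (1 + 0)² = 1² = 1)
(y + X)/(14 + 7) - 15*(-45) = (1 + 2)/(14 + 7) - 15*(-45) = 3/21 + 675 = 3*(1/21) + 675 = ⅐ + 675 = 4726/7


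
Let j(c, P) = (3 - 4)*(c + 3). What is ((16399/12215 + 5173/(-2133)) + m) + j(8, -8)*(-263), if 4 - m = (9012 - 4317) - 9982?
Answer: 213202596352/26054595 ≈ 8182.9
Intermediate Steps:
j(c, P) = -3 - c (j(c, P) = -(3 + c) = -3 - c)
m = 5291 (m = 4 - ((9012 - 4317) - 9982) = 4 - (4695 - 9982) = 4 - 1*(-5287) = 4 + 5287 = 5291)
((16399/12215 + 5173/(-2133)) + m) + j(8, -8)*(-263) = ((16399/12215 + 5173/(-2133)) + 5291) + (-3 - 1*8)*(-263) = ((16399*(1/12215) + 5173*(-1/2133)) + 5291) + (-3 - 8)*(-263) = ((16399/12215 - 5173/2133) + 5291) - 11*(-263) = (-28209128/26054595 + 5291) + 2893 = 137826653017/26054595 + 2893 = 213202596352/26054595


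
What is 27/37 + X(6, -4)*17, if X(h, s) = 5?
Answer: 3172/37 ≈ 85.730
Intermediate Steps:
27/37 + X(6, -4)*17 = 27/37 + 5*17 = 27*(1/37) + 85 = 27/37 + 85 = 3172/37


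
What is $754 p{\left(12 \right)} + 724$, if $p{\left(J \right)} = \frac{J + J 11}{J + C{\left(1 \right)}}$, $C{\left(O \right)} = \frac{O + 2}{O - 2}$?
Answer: $12788$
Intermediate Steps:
$C{\left(O \right)} = \frac{2 + O}{-2 + O}$
$p{\left(J \right)} = \frac{12 J}{-3 + J}$ ($p{\left(J \right)} = \frac{J + J 11}{J + \frac{2 + 1}{-2 + 1}} = \frac{J + 11 J}{J + \frac{1}{-1} \cdot 3} = \frac{12 J}{J - 3} = \frac{12 J}{-3 + J}$)
$754 p{\left(12 \right)} + 724 = 754 \cdot 12 \cdot 12 \frac{1}{-3 + 12} + 724 = 754 \cdot 12 \cdot 12 \cdot \frac{1}{9} + 724 = 754 \cdot 16 + 724 = 12064 + 724 = 12788$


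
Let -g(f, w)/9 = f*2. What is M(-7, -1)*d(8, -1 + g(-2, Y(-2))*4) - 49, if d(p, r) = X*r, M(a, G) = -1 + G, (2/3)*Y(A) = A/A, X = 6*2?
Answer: -3481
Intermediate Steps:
X = 12
Y(A) = 3/2 (Y(A) = 3*(A/A)/2 = (3/2)*1 = 3/2)
g(f, w) = -18*f (g(f, w) = -9*f*2 = -18*f)
d(p, r) = 12*r
M(-7, -1)*d(8, -1 + g(-2, Y(-2))*4) - 49 = (-1 - 1)*(12*(-1 - 18*(-2)*4)) - 49 = -24*(-1 + 36*4) - 49 = -24*(-1 + 144) - 49 = -24*143 - 49 = -2*1716 - 49 = -3432 - 49 = -3481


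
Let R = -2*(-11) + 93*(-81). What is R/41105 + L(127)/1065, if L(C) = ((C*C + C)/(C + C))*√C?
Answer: -7511/41105 + 64*√127/1065 ≈ 0.49450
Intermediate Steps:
R = -7511 (R = 22 - 7533 = -7511)
L(C) = (C + C²)/(2*√C) (L(C) = ((C² + C)/((2*C)))*√C = ((C + C²)*(1/(2*C)))*√C = ((C + C²)/(2*C))*√C = (C + C²)/(2*√C))
R/41105 + L(127)/1065 = -7511/41105 + (√127*(1 + 127)/2)/1065 = -7511*1/41105 + ((½)*√127*128)*(1/1065) = -7511/41105 + (64*√127)*(1/1065) = -7511/41105 + 64*√127/1065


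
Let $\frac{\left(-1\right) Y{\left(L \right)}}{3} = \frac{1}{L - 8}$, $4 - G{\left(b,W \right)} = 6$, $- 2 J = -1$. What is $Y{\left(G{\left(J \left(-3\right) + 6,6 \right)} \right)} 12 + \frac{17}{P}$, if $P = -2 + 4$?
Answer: $\frac{121}{10} \approx 12.1$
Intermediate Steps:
$J = \frac{1}{2}$ ($J = \left(- \frac{1}{2}\right) \left(-1\right) = \frac{1}{2} \approx 0.5$)
$G{\left(b,W \right)} = -2$ ($G{\left(b,W \right)} = 4 - 6 = -2$)
$Y{\left(L \right)} = - \frac{3}{-8 + L}$ ($Y{\left(L \right)} = - \frac{3}{L - 8} = - \frac{3}{-8 + L}$)
$P = 2$
$Y{\left(G{\left(J \left(-3\right) + 6,6 \right)} \right)} 12 + \frac{17}{P} = - \frac{3}{-8 - 2} \cdot 12 + \frac{17}{2} = - \frac{3}{-10} \cdot 12 + 17 \cdot \frac{1}{2} = \left(-3\right) \left(- \frac{1}{10}\right) 12 + \frac{17}{2} = \frac{3}{10} \cdot 12 + \frac{17}{2} = \frac{18}{5} + \frac{17}{2} = \frac{121}{10}$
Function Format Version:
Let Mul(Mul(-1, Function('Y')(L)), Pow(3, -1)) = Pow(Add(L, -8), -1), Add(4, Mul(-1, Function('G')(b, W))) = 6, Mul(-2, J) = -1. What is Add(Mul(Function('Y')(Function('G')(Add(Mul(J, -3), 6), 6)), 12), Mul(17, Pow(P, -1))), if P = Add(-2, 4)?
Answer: Rational(121, 10) ≈ 12.100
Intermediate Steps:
J = Rational(1, 2) (J = Mul(Rational(-1, 2), -1) = Rational(1, 2) ≈ 0.50000)
Function('G')(b, W) = -2 (Function('G')(b, W) = Add(4, Mul(-1, 6)) = Add(4, -6) = -2)
Function('Y')(L) = Mul(-3, Pow(Add(-8, L), -1)) (Function('Y')(L) = Mul(-3, Pow(Add(L, -8), -1)) = Mul(-3, Pow(Add(-8, L), -1)))
P = 2
Add(Mul(Function('Y')(Function('G')(Add(Mul(J, -3), 6), 6)), 12), Mul(17, Pow(P, -1))) = Add(Mul(Mul(-3, Pow(Add(-8, -2), -1)), 12), Mul(17, Pow(2, -1))) = Add(Mul(Mul(-3, Pow(-10, -1)), 12), Mul(17, Rational(1, 2))) = Add(Mul(Mul(-3, Rational(-1, 10)), 12), Rational(17, 2)) = Add(Mul(Rational(3, 10), 12), Rational(17, 2)) = Add(Rational(18, 5), Rational(17, 2)) = Rational(121, 10)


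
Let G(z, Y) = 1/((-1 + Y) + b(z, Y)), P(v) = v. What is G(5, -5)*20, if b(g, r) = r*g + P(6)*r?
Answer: -20/61 ≈ -0.32787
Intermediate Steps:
b(g, r) = 6*r + g*r (b(g, r) = r*g + 6*r = g*r + 6*r = 6*r + g*r)
G(z, Y) = 1/(-1 + Y + Y*(6 + z)) (G(z, Y) = 1/((-1 + Y) + Y*(6 + z)) = 1/(-1 + Y + Y*(6 + z)))
G(5, -5)*20 = 20/(-1 - 5 - 5*(6 + 5)) = 20/(-1 - 5 - 5*11) = 20/(-1 - 5 - 55) = 20/(-61) = -1/61*20 = -20/61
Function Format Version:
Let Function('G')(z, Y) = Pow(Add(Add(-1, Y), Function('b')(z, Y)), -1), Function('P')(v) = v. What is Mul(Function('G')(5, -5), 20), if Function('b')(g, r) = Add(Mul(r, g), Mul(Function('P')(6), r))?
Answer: Rational(-20, 61) ≈ -0.32787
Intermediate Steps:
Function('b')(g, r) = Add(Mul(6, r), Mul(g, r)) (Function('b')(g, r) = Add(Mul(r, g), Mul(6, r)) = Add(Mul(g, r), Mul(6, r)) = Add(Mul(6, r), Mul(g, r)))
Function('G')(z, Y) = Pow(Add(-1, Y, Mul(Y, Add(6, z))), -1) (Function('G')(z, Y) = Pow(Add(Add(-1, Y), Mul(Y, Add(6, z))), -1) = Pow(Add(-1, Y, Mul(Y, Add(6, z))), -1))
Mul(Function('G')(5, -5), 20) = Mul(Pow(Add(-1, -5, Mul(-5, Add(6, 5))), -1), 20) = Mul(Pow(Add(-1, -5, Mul(-5, 11)), -1), 20) = Mul(Pow(Add(-1, -5, -55), -1), 20) = Mul(Pow(-61, -1), 20) = Mul(Rational(-1, 61), 20) = Rational(-20, 61)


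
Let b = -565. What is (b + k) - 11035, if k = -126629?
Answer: -138229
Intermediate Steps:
(b + k) - 11035 = (-565 - 126629) - 11035 = -127194 - 11035 = -138229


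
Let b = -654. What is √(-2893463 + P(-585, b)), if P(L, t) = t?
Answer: I*√2894117 ≈ 1701.2*I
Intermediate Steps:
√(-2893463 + P(-585, b)) = √(-2893463 - 654) = √(-2894117) = I*√2894117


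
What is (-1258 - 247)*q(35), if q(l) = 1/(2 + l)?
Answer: -1505/37 ≈ -40.676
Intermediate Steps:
(-1258 - 247)*q(35) = (-1258 - 247)/(2 + 35) = -1505/37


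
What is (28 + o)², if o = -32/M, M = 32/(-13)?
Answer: 1681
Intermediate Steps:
M = -32/13 (M = 32*(-1/13) = -32/13 ≈ -2.4615)
o = 13 (o = -32/(-32/13) = -32*(-13/32) = 13)
(28 + o)² = (28 + 13)² = 41² = 1681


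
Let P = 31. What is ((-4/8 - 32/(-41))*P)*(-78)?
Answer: -27807/41 ≈ -678.22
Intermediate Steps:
((-4/8 - 32/(-41))*P)*(-78) = ((-4/8 - 32/(-41))*31)*(-78) = ((-4*1/8 - 32*(-1/41))*31)*(-78) = ((-1/2 + 32/41)*31)*(-78) = ((23/82)*31)*(-78) = (713/82)*(-78) = -27807/41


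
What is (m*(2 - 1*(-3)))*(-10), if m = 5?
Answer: -250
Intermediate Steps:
(m*(2 - 1*(-3)))*(-10) = (5*(2 - 1*(-3)))*(-10) = (5*(2 + 3))*(-10) = (5*5)*(-10) = 25*(-10) = -250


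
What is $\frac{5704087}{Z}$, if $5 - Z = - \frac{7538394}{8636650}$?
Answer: $\frac{24632101494275}{25360822} \approx 9.7127 \cdot 10^{5}$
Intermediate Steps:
$Z = \frac{25360822}{4318325}$ ($Z = 5 - - \frac{7538394}{8636650} = 5 - \left(-7538394\right) \frac{1}{8636650} = 5 - - \frac{3769197}{4318325} = 5 + \frac{3769197}{4318325} = \frac{25360822}{4318325} \approx 5.8728$)
$\frac{5704087}{Z} = \frac{5704087}{\frac{25360822}{4318325}} = 5704087 \cdot \frac{4318325}{25360822} = \frac{24632101494275}{25360822}$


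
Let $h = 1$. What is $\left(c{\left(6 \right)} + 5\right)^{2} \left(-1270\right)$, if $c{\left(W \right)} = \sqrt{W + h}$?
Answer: $-40640 - 12700 \sqrt{7} \approx -74241.0$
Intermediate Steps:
$c{\left(W \right)} = \sqrt{1 + W}$ ($c{\left(W \right)} = \sqrt{W + 1} = \sqrt{1 + W}$)
$\left(c{\left(6 \right)} + 5\right)^{2} \left(-1270\right) = \left(\sqrt{1 + 6} + 5\right)^{2} \left(-1270\right) = \left(\sqrt{7} + 5\right)^{2} \left(-1270\right) = \left(5 + \sqrt{7}\right)^{2} \left(-1270\right) = - 1270 \left(5 + \sqrt{7}\right)^{2}$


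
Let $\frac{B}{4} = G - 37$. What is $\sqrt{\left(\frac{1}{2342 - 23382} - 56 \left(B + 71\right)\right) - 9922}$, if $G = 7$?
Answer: $\frac{3 i \sqrt{22066448235}}{5260} \approx 84.723 i$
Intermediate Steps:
$B = -120$ ($B = 4 \left(7 - 37\right) = 4 \left(-30\right) = -120$)
$\sqrt{\left(\frac{1}{2342 - 23382} - 56 \left(B + 71\right)\right) - 9922} = \sqrt{\left(\frac{1}{2342 - 23382} - 56 \left(-120 + 71\right)\right) - 9922} = \sqrt{\left(\frac{1}{-21040} - -2744\right) - 9922} = \sqrt{\left(- \frac{1}{21040} + 2744\right) - 9922} = \sqrt{\frac{57733759}{21040} - 9922} = \sqrt{- \frac{151025121}{21040}} = \frac{3 i \sqrt{22066448235}}{5260}$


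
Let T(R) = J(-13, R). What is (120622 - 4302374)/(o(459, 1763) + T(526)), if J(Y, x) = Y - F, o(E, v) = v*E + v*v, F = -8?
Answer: -4181752/3917381 ≈ -1.0675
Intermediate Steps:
o(E, v) = v² + E*v (o(E, v) = E*v + v² = v² + E*v)
J(Y, x) = 8 + Y (J(Y, x) = Y - 1*(-8) = Y + 8 = 8 + Y)
T(R) = -5 (T(R) = 8 - 13 = -5)
(120622 - 4302374)/(o(459, 1763) + T(526)) = (120622 - 4302374)/(1763*(459 + 1763) - 5) = -4181752/(1763*2222 - 5) = -4181752/(3917386 - 5) = -4181752/3917381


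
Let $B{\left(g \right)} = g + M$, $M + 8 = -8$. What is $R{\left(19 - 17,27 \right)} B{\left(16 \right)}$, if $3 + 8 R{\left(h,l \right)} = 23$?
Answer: $0$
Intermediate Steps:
$M = -16$ ($M = -8 - 8 = -16$)
$R{\left(h,l \right)} = \frac{5}{2}$ ($R{\left(h,l \right)} = - \frac{3}{8} + \frac{1}{8} \cdot 23 = - \frac{3}{8} + \frac{23}{8} = \frac{5}{2}$)
$B{\left(g \right)} = -16 + g$ ($B{\left(g \right)} = g - 16 = -16 + g$)
$R{\left(19 - 17,27 \right)} B{\left(16 \right)} = \frac{5 \left(-16 + 16\right)}{2} = \frac{5}{2} \cdot 0 = 0$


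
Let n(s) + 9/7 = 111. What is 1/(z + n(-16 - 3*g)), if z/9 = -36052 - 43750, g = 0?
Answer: -7/5026758 ≈ -1.3925e-6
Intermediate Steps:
n(s) = 768/7 (n(s) = -9/7 + 111 = 768/7)
z = -718218 (z = 9*(-36052 - 43750) = 9*(-79802) = -718218)
1/(z + n(-16 - 3*g)) = 1/(-718218 + 768/7) = 1/(-5026758/7) = -7/5026758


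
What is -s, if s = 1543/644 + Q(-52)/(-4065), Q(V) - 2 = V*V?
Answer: -1509877/872620 ≈ -1.7303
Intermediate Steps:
Q(V) = 2 + V² (Q(V) = 2 + V*V = 2 + V²)
s = 1509877/872620 (s = 1543/644 + (2 + (-52)²)/(-4065) = 1543*(1/644) + (2 + 2704)*(-1/4065) = 1543/644 + 2706*(-1/4065) = 1543/644 - 902/1355 = 1509877/872620 ≈ 1.7303)
-s = -1*1509877/872620 = -1509877/872620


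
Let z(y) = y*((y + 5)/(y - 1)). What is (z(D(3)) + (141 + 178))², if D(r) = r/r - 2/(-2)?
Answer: 110889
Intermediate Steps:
D(r) = 2 (D(r) = 1 - 2*(-½) = 1 + 1 = 2)
z(y) = y*(5 + y)/(-1 + y) (z(y) = y*((5 + y)/(-1 + y)) = y*(5 + y)/(-1 + y))
(z(D(3)) + (141 + 178))² = (2*(5 + 2)/(-1 + 2) + (141 + 178))² = (2*7/1 + 319)² = (2*1*7 + 319)² = (14 + 319)² = 333² = 110889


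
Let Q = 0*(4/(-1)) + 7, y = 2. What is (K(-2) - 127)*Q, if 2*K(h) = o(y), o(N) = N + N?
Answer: -875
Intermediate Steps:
o(N) = 2*N
K(h) = 2 (K(h) = (2*2)/2 = (1/2)*4 = 2)
Q = 7 (Q = 0*(4*(-1)) + 7 = 0*(-4) + 7 = 0 + 7 = 7)
(K(-2) - 127)*Q = (2 - 127)*7 = -125*7 = -875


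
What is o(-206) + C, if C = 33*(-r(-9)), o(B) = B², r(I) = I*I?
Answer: 39763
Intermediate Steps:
r(I) = I²
C = -2673 (C = 33*(-1*(-9)²) = 33*(-1*81) = 33*(-81) = -2673)
o(-206) + C = (-206)² - 2673 = 42436 - 2673 = 39763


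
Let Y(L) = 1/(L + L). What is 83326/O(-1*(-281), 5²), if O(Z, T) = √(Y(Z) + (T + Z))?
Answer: 83326*√96648826/171973 ≈ 4763.4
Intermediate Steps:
Y(L) = 1/(2*L)
O(Z, T) = √(T + Z + 1/(2*Z)) (O(Z, T) = √(1/(2*Z) + (T + Z)) = √(T + Z + 1/(2*Z)))
83326/O(-1*(-281), 5²) = 83326/(√(5² - 1*(-281) + 1/(2*((-1*(-281)))))) = 83326/(√(25 + 281 + (½)/281)) = 83326/(√(25 + 281 + (½)*(1/281))) = 83326/(√(25 + 281 + 1/562)) = 83326/(√(171973/562)) = 83326/((√96648826/562)) = 83326*(√96648826/171973) = 83326*√96648826/171973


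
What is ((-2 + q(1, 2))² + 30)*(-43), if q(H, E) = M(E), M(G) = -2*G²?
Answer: -5590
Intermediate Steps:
q(H, E) = -2*E²
((-2 + q(1, 2))² + 30)*(-43) = ((-2 - 2*2²)² + 30)*(-43) = ((-2 - 2*4)² + 30)*(-43) = ((-2 - 8)² + 30)*(-43) = ((-10)² + 30)*(-43) = (100 + 30)*(-43) = 130*(-43) = -5590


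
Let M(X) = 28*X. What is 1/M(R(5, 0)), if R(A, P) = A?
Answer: 1/140 ≈ 0.0071429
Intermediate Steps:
1/M(R(5, 0)) = 1/(28*5) = 1/140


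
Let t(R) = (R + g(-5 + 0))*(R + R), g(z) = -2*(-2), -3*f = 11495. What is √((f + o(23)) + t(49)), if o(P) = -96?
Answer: √11397/3 ≈ 35.586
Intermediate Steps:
f = -11495/3 (f = -⅓*11495 = -11495/3 ≈ -3831.7)
g(z) = 4
t(R) = 2*R*(4 + R) (t(R) = (R + 4)*(R + R) = (4 + R)*(2*R) = 2*R*(4 + R))
√((f + o(23)) + t(49)) = √((-11495/3 - 96) + 2*49*(4 + 49)) = √(-11783/3 + 2*49*53) = √(-11783/3 + 5194) = √(3799/3) = √11397/3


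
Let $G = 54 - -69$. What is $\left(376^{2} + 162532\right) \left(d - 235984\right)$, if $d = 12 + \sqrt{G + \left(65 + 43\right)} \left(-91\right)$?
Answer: $-71713778576 - 27655628 \sqrt{231} \approx -7.2134 \cdot 10^{10}$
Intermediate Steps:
$G = 123$ ($G = 54 + 69 = 123$)
$d = 12 - 91 \sqrt{231}$ ($d = 12 + \sqrt{123 + \left(65 + 43\right)} \left(-91\right) = 12 + \sqrt{123 + 108} \left(-91\right) = 12 + \sqrt{231} \left(-91\right) = 12 - 91 \sqrt{231} \approx -1371.1$)
$\left(376^{2} + 162532\right) \left(d - 235984\right) = \left(376^{2} + 162532\right) \left(\left(12 - 91 \sqrt{231}\right) - 235984\right) = \left(141376 + 162532\right) \left(-235972 - 91 \sqrt{231}\right) = 303908 \left(-235972 - 91 \sqrt{231}\right) = -71713778576 - 27655628 \sqrt{231}$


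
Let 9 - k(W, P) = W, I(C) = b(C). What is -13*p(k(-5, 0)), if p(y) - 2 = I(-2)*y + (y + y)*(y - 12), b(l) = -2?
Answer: -390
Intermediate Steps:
I(C) = -2
k(W, P) = 9 - W
p(y) = 2 - 2*y + 2*y*(-12 + y) (p(y) = 2 + (-2*y + (y + y)*(y - 12)) = 2 + (-2*y + (2*y)*(-12 + y)) = 2 + (-2*y + 2*y*(-12 + y)) = 2 - 2*y + 2*y*(-12 + y))
-13*p(k(-5, 0)) = -13*(2 - 26*(9 - 1*(-5)) + 2*(9 - 1*(-5))²) = -13*(2 - 26*(9 + 5) + 2*(9 + 5)²) = -13*(2 - 26*14 + 2*14²) = -13*(2 - 364 + 2*196) = -13*(2 - 364 + 392) = -13*30 = -390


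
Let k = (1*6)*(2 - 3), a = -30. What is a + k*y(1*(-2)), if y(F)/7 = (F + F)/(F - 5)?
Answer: -54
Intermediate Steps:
y(F) = 14*F/(-5 + F) (y(F) = 7*((F + F)/(F - 5)) = 7*((2*F)/(-5 + F)) = 7*(2*F/(-5 + F)) = 14*F/(-5 + F))
k = -6 (k = 6*(-1) = -6)
a + k*y(1*(-2)) = -30 - 84*1*(-2)/(-5 + 1*(-2)) = -30 - 84*(-2)/(-5 - 2) = -30 - 84*(-2)/(-7) = -30 - 84*(-2)*(-1)/7 = -30 - 6*4 = -30 - 24 = -54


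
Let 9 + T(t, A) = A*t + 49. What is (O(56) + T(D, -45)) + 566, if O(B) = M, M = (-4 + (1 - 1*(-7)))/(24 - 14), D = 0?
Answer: 3032/5 ≈ 606.40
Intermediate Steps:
M = ⅖ (M = (-4 + (1 + 7))/10 = (-4 + 8)*(⅒) = 4*(⅒) = ⅖ ≈ 0.40000)
T(t, A) = 40 + A*t (T(t, A) = -9 + (A*t + 49) = -9 + (49 + A*t) = 40 + A*t)
O(B) = ⅖
(O(56) + T(D, -45)) + 566 = (⅖ + (40 - 45*0)) + 566 = (⅖ + (40 + 0)) + 566 = (⅖ + 40) + 566 = 202/5 + 566 = 3032/5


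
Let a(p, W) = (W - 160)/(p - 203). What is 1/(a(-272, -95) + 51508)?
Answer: 95/4893311 ≈ 1.9414e-5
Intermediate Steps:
a(p, W) = (-160 + W)/(-203 + p)
1/(a(-272, -95) + 51508) = 1/((-160 - 95)/(-203 - 272) + 51508) = 1/(-255/(-475) + 51508) = 1/(-1/475*(-255) + 51508) = 1/(51/95 + 51508) = 1/(4893311/95) = 95/4893311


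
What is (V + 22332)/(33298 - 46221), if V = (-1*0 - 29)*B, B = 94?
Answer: -19606/12923 ≈ -1.5171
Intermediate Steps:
V = -2726 (V = (-1*0 - 29)*94 = (0 - 29)*94 = -29*94 = -2726)
(V + 22332)/(33298 - 46221) = (-2726 + 22332)/(33298 - 46221) = 19606/(-12923) = 19606*(-1/12923) = -19606/12923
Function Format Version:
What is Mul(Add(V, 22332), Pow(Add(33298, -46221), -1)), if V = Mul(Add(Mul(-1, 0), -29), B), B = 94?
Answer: Rational(-19606, 12923) ≈ -1.5171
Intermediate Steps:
V = -2726 (V = Mul(Add(Mul(-1, 0), -29), 94) = Mul(Add(0, -29), 94) = Mul(-29, 94) = -2726)
Mul(Add(V, 22332), Pow(Add(33298, -46221), -1)) = Mul(Add(-2726, 22332), Pow(Add(33298, -46221), -1)) = Mul(19606, Pow(-12923, -1)) = Mul(19606, Rational(-1, 12923)) = Rational(-19606, 12923)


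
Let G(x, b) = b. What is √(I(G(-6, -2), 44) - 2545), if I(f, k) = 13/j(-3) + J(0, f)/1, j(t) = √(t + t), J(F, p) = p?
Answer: √(-91692 - 78*I*√6)/6 ≈ 0.05258 - 50.468*I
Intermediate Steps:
j(t) = √2*√t (j(t) = √(2*t) = √2*√t)
I(f, k) = f - 13*I*√6/6 (I(f, k) = 13/((√2*√(-3))) + f/1 = 13/((√2*(I*√3))) + f*1 = 13/((I*√6)) + f = 13*(-I*√6/6) + f = -13*I*√6/6 + f = f - 13*I*√6/6)
√(I(G(-6, -2), 44) - 2545) = √((-2 - 13*I*√6/6) - 2545) = √(-2547 - 13*I*√6/6)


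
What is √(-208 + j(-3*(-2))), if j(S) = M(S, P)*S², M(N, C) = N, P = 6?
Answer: 2*√2 ≈ 2.8284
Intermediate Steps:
j(S) = S³ (j(S) = S*S² = S³)
√(-208 + j(-3*(-2))) = √(-208 + (-3*(-2))³) = √(-208 + 6³) = √(-208 + 216) = √8 = 2*√2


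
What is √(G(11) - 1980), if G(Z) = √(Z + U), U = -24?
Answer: √(-1980 + I*√13) ≈ 0.0405 + 44.497*I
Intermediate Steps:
G(Z) = √(-24 + Z) (G(Z) = √(Z - 24) = √(-24 + Z))
√(G(11) - 1980) = √(√(-24 + 11) - 1980) = √(√(-13) - 1980) = √(I*√13 - 1980) = √(-1980 + I*√13)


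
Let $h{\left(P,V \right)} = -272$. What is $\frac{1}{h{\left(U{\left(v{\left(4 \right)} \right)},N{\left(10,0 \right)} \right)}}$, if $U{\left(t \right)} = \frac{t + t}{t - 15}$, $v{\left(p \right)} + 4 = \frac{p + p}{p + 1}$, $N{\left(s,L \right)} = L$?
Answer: $- \frac{1}{272} \approx -0.0036765$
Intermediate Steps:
$v{\left(p \right)} = -4 + \frac{2 p}{1 + p}$ ($v{\left(p \right)} = -4 + \frac{p + p}{p + 1} = -4 + \frac{2 p}{1 + p}$)
$U{\left(t \right)} = \frac{2 t}{-15 + t}$
$\frac{1}{h{\left(U{\left(v{\left(4 \right)} \right)},N{\left(10,0 \right)} \right)}} = \frac{1}{-272} = - \frac{1}{272}$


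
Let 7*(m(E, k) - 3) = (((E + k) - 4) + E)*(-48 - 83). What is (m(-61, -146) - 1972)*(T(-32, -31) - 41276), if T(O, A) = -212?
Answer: -906471312/7 ≈ -1.2950e+8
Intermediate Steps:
m(E, k) = 545/7 - 262*E/7 - 131*k/7 (m(E, k) = 3 + ((((E + k) - 4) + E)*(-48 - 83))/7 = 3 + (((-4 + E + k) + E)*(-131))/7 = 3 + ((-4 + k + 2*E)*(-131))/7 = 3 + (524 - 262*E - 131*k)/7 = 3 + (524/7 - 262*E/7 - 131*k/7) = 545/7 - 262*E/7 - 131*k/7)
(m(-61, -146) - 1972)*(T(-32, -31) - 41276) = ((545/7 - 262/7*(-61) - 131/7*(-146)) - 1972)*(-212 - 41276) = ((545/7 + 15982/7 + 19126/7) - 1972)*(-41488) = (35653/7 - 1972)*(-41488) = (21849/7)*(-41488) = -906471312/7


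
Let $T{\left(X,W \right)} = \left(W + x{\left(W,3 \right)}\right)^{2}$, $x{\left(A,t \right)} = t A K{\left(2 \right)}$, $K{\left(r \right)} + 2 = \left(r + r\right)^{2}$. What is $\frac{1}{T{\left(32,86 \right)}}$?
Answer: $\frac{1}{13675204} \approx 7.3125 \cdot 10^{-8}$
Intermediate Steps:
$K{\left(r \right)} = -2 + 4 r^{2}$ ($K{\left(r \right)} = -2 + \left(r + r\right)^{2} = -2 + \left(2 r\right)^{2} = -2 + 4 r^{2}$)
$x{\left(A,t \right)} = 14 A t$ ($x{\left(A,t \right)} = t A \left(-2 + 4 \cdot 2^{2}\right) = A t \left(-2 + 4 \cdot 4\right) = A t \left(-2 + 16\right) = A t 14 = 14 A t$)
$T{\left(X,W \right)} = 1849 W^{2}$ ($T{\left(X,W \right)} = \left(W + 14 W 3\right)^{2} = \left(W + 42 W\right)^{2} = \left(43 W\right)^{2} = 1849 W^{2}$)
$\frac{1}{T{\left(32,86 \right)}} = \frac{1}{1849 \cdot 86^{2}} = \frac{1}{1849 \cdot 7396} = \frac{1}{13675204}$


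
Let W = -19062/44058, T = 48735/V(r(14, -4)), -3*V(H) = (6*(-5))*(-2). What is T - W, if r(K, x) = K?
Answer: -71559513/29372 ≈ -2436.3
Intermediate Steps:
V(H) = -20 (V(H) = -6*(-5)*(-2)/3 = -(-10)*(-2) = -⅓*60 = -20)
T = -9747/4 (T = 48735/(-20) = 48735*(-1/20) = -9747/4 ≈ -2436.8)
W = -3177/7343 (W = -19062*1/44058 = -3177/7343 ≈ -0.43266)
T - W = -9747/4 - 1*(-3177/7343) = -9747/4 + 3177/7343 = -71559513/29372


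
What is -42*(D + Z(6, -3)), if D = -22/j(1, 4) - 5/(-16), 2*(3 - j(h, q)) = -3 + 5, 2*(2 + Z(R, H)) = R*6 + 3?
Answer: -2289/8 ≈ -286.13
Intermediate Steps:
Z(R, H) = -½ + 3*R (Z(R, H) = -2 + (R*6 + 3)/2 = -2 + (6*R + 3)/2 = -2 + (3 + 6*R)/2 = -2 + (3/2 + 3*R) = -½ + 3*R)
j(h, q) = 2 (j(h, q) = 3 - (-3 + 5)/2 = 3 - ½*2 = 3 - 1 = 2)
D = -171/16 (D = -22/2 - 5/(-16) = -22*½ - 5*(-1/16) = -11 + 5/16 = -171/16 ≈ -10.688)
-42*(D + Z(6, -3)) = -42*(-171/16 + (-½ + 3*6)) = -42*(-171/16 + (-½ + 18)) = -42*(-171/16 + 35/2) = -42*109/16 = -2289/8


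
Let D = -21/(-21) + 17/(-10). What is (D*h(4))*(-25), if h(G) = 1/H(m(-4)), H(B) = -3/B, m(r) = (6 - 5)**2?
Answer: -35/6 ≈ -5.8333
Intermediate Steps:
m(r) = 1 (m(r) = 1**2 = 1)
D = -7/10 (D = -21*(-1/21) + 17*(-1/10) = 1 - 17/10 = -7/10 ≈ -0.70000)
h(G) = -1/3 (h(G) = 1/(-3/1) = 1/(-3*1) = 1/(-3) = -1/3)
(D*h(4))*(-25) = -7/10*(-1/3)*(-25) = (7/30)*(-25) = -35/6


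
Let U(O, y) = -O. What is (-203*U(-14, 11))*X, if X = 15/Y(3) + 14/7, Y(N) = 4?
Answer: -32683/2 ≈ -16342.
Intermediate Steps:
X = 23/4 (X = 15/4 + 14/7 = 15*(1/4) + 14*(1/7) = 15/4 + 2 = 23/4 ≈ 5.7500)
(-203*U(-14, 11))*X = -(-203)*(-14)*(23/4) = -203*14*(23/4) = -2842*23/4 = -32683/2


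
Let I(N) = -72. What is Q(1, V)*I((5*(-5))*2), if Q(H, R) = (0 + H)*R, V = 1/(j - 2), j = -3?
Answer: 72/5 ≈ 14.400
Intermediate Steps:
V = -⅕ (V = 1/(-3 - 2) = 1/(-5) = -⅕ ≈ -0.20000)
Q(H, R) = H*R
Q(1, V)*I((5*(-5))*2) = (1*(-⅕))*(-72) = -⅕*(-72) = 72/5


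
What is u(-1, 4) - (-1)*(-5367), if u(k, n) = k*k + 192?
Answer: -5174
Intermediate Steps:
u(k, n) = 192 + k² (u(k, n) = k² + 192 = 192 + k²)
u(-1, 4) - (-1)*(-5367) = (192 + (-1)²) - (-1)*(-5367) = (192 + 1) - 1*5367 = 193 - 5367 = -5174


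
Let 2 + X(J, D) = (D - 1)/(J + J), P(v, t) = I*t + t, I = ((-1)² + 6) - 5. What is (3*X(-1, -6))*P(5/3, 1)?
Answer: 27/2 ≈ 13.500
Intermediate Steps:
I = 2 (I = (1 + 6) - 5 = 7 - 5 = 2)
P(v, t) = 3*t (P(v, t) = 2*t + t = 3*t)
X(J, D) = -2 + (-1 + D)/(2*J) (X(J, D) = -2 + (D - 1)/(J + J) = -2 + (-1 + D)/((2*J)) = -2 + (-1 + D)*(1/(2*J)) = -2 + (-1 + D)/(2*J))
(3*X(-1, -6))*P(5/3, 1) = (3*((½)*(-1 - 6 - 4*(-1))/(-1)))*(3*1) = (3*((½)*(-1)*(-1 - 6 + 4)))*3 = (3*((½)*(-1)*(-3)))*3 = (3*(3/2))*3 = (9/2)*3 = 27/2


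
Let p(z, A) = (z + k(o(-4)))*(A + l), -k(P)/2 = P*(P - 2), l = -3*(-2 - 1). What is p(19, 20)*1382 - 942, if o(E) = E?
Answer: -1163204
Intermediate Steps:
l = 9 (l = -3*(-3) = 9)
k(P) = -2*P*(-2 + P) (k(P) = -2*P*(P - 2) = -2*P*(-2 + P))
p(z, A) = (-48 + z)*(9 + A) (p(z, A) = (z + 2*(-4)*(2 - 1*(-4)))*(A + 9) = (z + 2*(-4)*(2 + 4))*(9 + A) = (z + 2*(-4)*6)*(9 + A) = (z - 48)*(9 + A) = (-48 + z)*(9 + A))
p(19, 20)*1382 - 942 = (-432 - 48*20 + 9*19 + 20*19)*1382 - 942 = (-432 - 960 + 171 + 380)*1382 - 942 = -841*1382 - 942 = -1162262 - 942 = -1163204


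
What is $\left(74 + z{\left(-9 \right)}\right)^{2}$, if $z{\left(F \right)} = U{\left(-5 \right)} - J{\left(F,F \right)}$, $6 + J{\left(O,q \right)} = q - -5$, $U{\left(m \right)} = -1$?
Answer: $6889$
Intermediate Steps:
$J{\left(O,q \right)} = -1 + q$ ($J{\left(O,q \right)} = -6 + \left(q - -5\right) = -6 + \left(q + 5\right) = -6 + \left(5 + q\right) = -1 + q$)
$z{\left(F \right)} = - F$ ($z{\left(F \right)} = -1 - \left(-1 + F\right) = - F$)
$\left(74 + z{\left(-9 \right)}\right)^{2} = \left(74 - -9\right)^{2} = \left(74 + 9\right)^{2} = 83^{2} = 6889$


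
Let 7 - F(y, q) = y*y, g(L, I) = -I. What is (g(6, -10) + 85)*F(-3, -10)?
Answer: -190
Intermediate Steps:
F(y, q) = 7 - y**2 (F(y, q) = 7 - y*y = 7 - y**2)
(g(6, -10) + 85)*F(-3, -10) = (-1*(-10) + 85)*(7 - 1*(-3)**2) = (10 + 85)*(7 - 1*9) = 95*(7 - 9) = 95*(-2) = -190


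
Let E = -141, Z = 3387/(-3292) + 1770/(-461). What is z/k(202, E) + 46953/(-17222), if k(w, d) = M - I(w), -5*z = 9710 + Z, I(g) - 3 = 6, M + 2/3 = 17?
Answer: -34945786803399/130681569320 ≈ -267.41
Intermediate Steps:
Z = -7388247/1517612 (Z = 3387*(-1/3292) + 1770*(-1/461) = -3387/3292 - 1770/461 = -7388247/1517612 ≈ -4.8683)
M = 49/3 (M = -⅔ + 17 = 49/3 ≈ 16.333)
I(g) = 9 (I(g) = 3 + 6 = 9)
z = -14728624273/7588060 (z = -(9710 - 7388247/1517612)/5 = -⅕*14728624273/1517612 = -14728624273/7588060 ≈ -1941.0)
k(w, d) = 22/3 (k(w, d) = 49/3 - 1*9 = 49/3 - 9 = 22/3)
z/k(202, E) + 46953/(-17222) = -14728624273/(7588060*22/3) + 46953/(-17222) = -14728624273/7588060*3/22 + 46953*(-1/17222) = -4016897529/15176120 - 46953/17222 = -34945786803399/130681569320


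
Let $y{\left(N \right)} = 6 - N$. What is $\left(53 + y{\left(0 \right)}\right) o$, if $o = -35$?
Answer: $-2065$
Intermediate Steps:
$\left(53 + y{\left(0 \right)}\right) o = \left(53 + \left(6 - 0\right)\right) \left(-35\right) = \left(53 + \left(6 + 0\right)\right) \left(-35\right) = \left(53 + 6\right) \left(-35\right) = 59 \left(-35\right) = -2065$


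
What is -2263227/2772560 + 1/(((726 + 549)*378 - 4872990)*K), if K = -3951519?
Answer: -490873510386597287/601343241291112320 ≈ -0.81629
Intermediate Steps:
-2263227/2772560 + 1/(((726 + 549)*378 - 4872990)*K) = -2263227/2772560 + 1/((726 + 549)*378 - 4872990*(-3951519)) = -2263227*1/2772560 - 1/3951519/(1275*378 - 4872990) = -2263227/2772560 - 1/3951519/(481950 - 4872990) = -2263227/2772560 - 1/3951519/(-4391040) = -2263227/2772560 - 1/4391040*(-1/3951519) = -2263227/2772560 + 1/17351277989760 = -490873510386597287/601343241291112320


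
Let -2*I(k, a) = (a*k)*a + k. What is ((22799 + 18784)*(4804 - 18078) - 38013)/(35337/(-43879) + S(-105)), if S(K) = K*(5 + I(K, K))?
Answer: 8073893306215/889008297329 ≈ 9.0819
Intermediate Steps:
I(k, a) = -k/2 - k*a²/2 (I(k, a) = -((a*k)*a + k)/2 = -(k*a² + k)/2 = -(k + k*a²)/2 = -k/2 - k*a²/2)
S(K) = K*(5 - K*(1 + K²)/2)
((22799 + 18784)*(4804 - 18078) - 38013)/(35337/(-43879) + S(-105)) = ((22799 + 18784)*(4804 - 18078) - 38013)/(35337/(-43879) + (½)*(-105)*(10 - 1*(-105) - 1*(-105)³)) = (41583*(-13274) - 38013)/(35337*(-1/43879) + (½)*(-105)*(10 + 105 - 1*(-1157625))) = (-551972742 - 38013)/(-35337/43879 + (½)*(-105)*(10 + 105 + 1157625)) = -552010755/(-35337/43879 + (½)*(-105)*1157740) = -552010755/(-35337/43879 - 60781350) = -552010755/(-2667024891987/43879) = -552010755*(-43879/2667024891987) = 8073893306215/889008297329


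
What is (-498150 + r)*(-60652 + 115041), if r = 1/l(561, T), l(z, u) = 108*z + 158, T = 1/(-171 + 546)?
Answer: -1645844855686711/60746 ≈ -2.7094e+10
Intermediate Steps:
T = 1/375 ≈ 0.0026667
l(z, u) = 158 + 108*z
r = 1/60746 (r = 1/(158 + 108*561) = 1/(158 + 60588) = 1/60746 ≈ 1.6462e-5)
(-498150 + r)*(-60652 + 115041) = (-498150 + 1/60746)*(-60652 + 115041) = -30260619899/60746*54389 = -1645844855686711/60746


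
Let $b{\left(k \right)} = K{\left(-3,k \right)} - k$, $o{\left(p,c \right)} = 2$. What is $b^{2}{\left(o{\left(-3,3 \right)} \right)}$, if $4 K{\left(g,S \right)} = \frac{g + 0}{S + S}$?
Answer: $\frac{1225}{256} \approx 4.7852$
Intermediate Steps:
$K{\left(g,S \right)} = \frac{g}{8 S}$ ($K{\left(g,S \right)} = \frac{\left(g + 0\right) \frac{1}{S + S}}{4} = \frac{g \frac{1}{2 S}}{4} = \frac{\frac{1}{2} g \frac{1}{S}}{4} = \frac{g}{8 S}$)
$b{\left(k \right)} = - k - \frac{3}{8 k}$ ($b{\left(k \right)} = \frac{1}{8} \left(-3\right) \frac{1}{k} - k = - \frac{3}{8 k} - k = - k - \frac{3}{8 k}$)
$b^{2}{\left(o{\left(-3,3 \right)} \right)} = \left(\left(-1\right) 2 - \frac{3}{8 \cdot 2}\right)^{2} = \left(-2 - \frac{3}{16}\right)^{2} = \left(- \frac{35}{16}\right)^{2} = \frac{1225}{256}$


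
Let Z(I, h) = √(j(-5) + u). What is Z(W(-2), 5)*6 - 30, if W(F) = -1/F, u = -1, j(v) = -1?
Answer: -30 + 6*I*√2 ≈ -30.0 + 8.4853*I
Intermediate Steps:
Z(I, h) = I*√2 (Z(I, h) = √(-1 - 1) = √(-2) = I*√2)
Z(W(-2), 5)*6 - 30 = (I*√2)*6 - 30 = 6*I*√2 - 30 = -30 + 6*I*√2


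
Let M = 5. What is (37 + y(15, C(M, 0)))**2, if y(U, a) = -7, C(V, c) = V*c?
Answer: 900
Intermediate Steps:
(37 + y(15, C(M, 0)))**2 = (37 - 7)**2 = 30**2 = 900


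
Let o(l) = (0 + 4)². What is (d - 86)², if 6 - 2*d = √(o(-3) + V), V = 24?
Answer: (83 + √10)² ≈ 7423.9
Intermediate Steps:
o(l) = 16 (o(l) = 4² = 16)
d = 3 - √10 (d = 3 - √(16 + 24)/2 = 3 - √10 ≈ -0.16228)
(d - 86)² = ((3 - √10) - 86)² = (-83 - √10)²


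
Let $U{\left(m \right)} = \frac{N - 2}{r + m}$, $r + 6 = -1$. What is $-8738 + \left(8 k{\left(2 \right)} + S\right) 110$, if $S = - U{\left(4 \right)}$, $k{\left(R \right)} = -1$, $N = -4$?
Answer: $-9838$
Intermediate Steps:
$r = -7$ ($r = -6 - 1 = -7$)
$U{\left(m \right)} = - \frac{6}{-7 + m}$ ($U{\left(m \right)} = \frac{-4 - 2}{-7 + m} = - \frac{6}{-7 + m}$)
$S = -2$ ($S = - \frac{-6}{-7 + 4} = - \frac{-6}{-3} = - \frac{\left(-6\right) \left(-1\right)}{3} = \left(-1\right) 2 = -2$)
$-8738 + \left(8 k{\left(2 \right)} + S\right) 110 = -8738 + \left(8 \left(-1\right) - 2\right) 110 = -8738 + \left(-8 - 2\right) 110 = -8738 - 1100 = -9838$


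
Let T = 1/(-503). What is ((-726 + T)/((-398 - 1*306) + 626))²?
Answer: 133355702041/1539306756 ≈ 86.634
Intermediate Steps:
T = -1/503 ≈ -0.0019881
((-726 + T)/((-398 - 1*306) + 626))² = ((-726 - 1/503)/((-398 - 1*306) + 626))² = (-365179/(503*((-398 - 306) + 626)))² = (-365179/(503*(-704 + 626)))² = (-365179/503/(-78))² = (-365179/503*(-1/78))² = (365179/39234)² = 133355702041/1539306756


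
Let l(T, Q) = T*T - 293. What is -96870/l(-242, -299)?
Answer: -96870/58271 ≈ -1.6624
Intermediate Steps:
l(T, Q) = -293 + T**2 (l(T, Q) = T**2 - 293 = -293 + T**2)
-96870/l(-242, -299) = -96870/(-293 + (-242)**2) = -96870/(-293 + 58564) = -96870/58271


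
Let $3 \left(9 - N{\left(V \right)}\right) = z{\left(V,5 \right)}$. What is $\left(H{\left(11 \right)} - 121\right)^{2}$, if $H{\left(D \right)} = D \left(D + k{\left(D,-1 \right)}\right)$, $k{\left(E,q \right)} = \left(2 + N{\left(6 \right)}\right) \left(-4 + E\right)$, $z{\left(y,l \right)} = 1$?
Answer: $\frac{6071296}{9} \approx 6.7459 \cdot 10^{5}$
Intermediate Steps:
$N{\left(V \right)} = \frac{26}{3}$ ($N{\left(V \right)} = 9 - \frac{1}{3} = \frac{26}{3}$)
$k{\left(E,q \right)} = - \frac{128}{3} + \frac{32 E}{3}$ ($k{\left(E,q \right)} = \left(2 + \frac{26}{3}\right) \left(-4 + E\right) = \frac{32 \left(-4 + E\right)}{3} = - \frac{128}{3} + \frac{32 E}{3}$)
$H{\left(D \right)} = D \left(- \frac{128}{3} + \frac{35 D}{3}\right)$ ($H{\left(D \right)} = D \left(D + \left(- \frac{128}{3} + \frac{32 D}{3}\right)\right) = D \left(- \frac{128}{3} + \frac{35 D}{3}\right)$)
$\left(H{\left(11 \right)} - 121\right)^{2} = \left(\frac{1}{3} \cdot 11 \left(-128 + 35 \cdot 11\right) - 121\right)^{2} = \left(\frac{1}{3} \cdot 11 \left(-128 + 385\right) - 121\right)^{2} = \left(\frac{1}{3} \cdot 11 \cdot 257 - 121\right)^{2} = \left(\frac{2827}{3} - 121\right)^{2} = \left(\frac{2464}{3}\right)^{2} = \frac{6071296}{9}$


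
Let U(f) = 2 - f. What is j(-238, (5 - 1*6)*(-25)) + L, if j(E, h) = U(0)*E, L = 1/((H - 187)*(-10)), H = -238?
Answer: -2022999/4250 ≈ -476.00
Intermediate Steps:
L = 1/4250 (L = 1/((-238 - 187)*(-10)) = 1/(-425*(-10)) = 1/4250 ≈ 0.00023529)
j(E, h) = 2*E (j(E, h) = (2 - 1*0)*E = (2 + 0)*E = 2*E)
j(-238, (5 - 1*6)*(-25)) + L = 2*(-238) + 1/4250 = -476 + 1/4250 = -2022999/4250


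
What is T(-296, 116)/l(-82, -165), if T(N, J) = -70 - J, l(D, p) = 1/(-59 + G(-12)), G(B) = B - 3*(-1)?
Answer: 12648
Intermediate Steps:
G(B) = 3 + B (G(B) = B + 3 = 3 + B)
l(D, p) = -1/68 (l(D, p) = 1/(-59 + (3 - 12)) = 1/(-59 - 9) = 1/(-68) = -1/68)
T(-296, 116)/l(-82, -165) = (-70 - 1*116)/(-1/68) = (-70 - 116)*(-68) = -186*(-68) = 12648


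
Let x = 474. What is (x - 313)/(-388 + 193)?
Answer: -161/195 ≈ -0.82564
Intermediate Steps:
(x - 313)/(-388 + 193) = (474 - 313)/(-388 + 193) = 161/(-195) = 161*(-1/195) = -161/195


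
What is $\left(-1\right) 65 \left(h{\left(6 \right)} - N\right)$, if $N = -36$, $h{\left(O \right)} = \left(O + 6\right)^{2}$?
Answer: $-11700$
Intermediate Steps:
$h{\left(O \right)} = \left(6 + O\right)^{2}$
$\left(-1\right) 65 \left(h{\left(6 \right)} - N\right) = \left(-1\right) 65 \left(\left(6 + 6\right)^{2} - -36\right) = - 65 \left(12^{2} + 36\right) = - 65 \left(144 + 36\right) = \left(-65\right) 180 = -11700$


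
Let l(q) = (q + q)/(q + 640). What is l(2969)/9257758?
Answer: 2969/16705624311 ≈ 1.7772e-7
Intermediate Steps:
l(q) = 2*q/(640 + q) (l(q) = (2*q)/(640 + q) = 2*q/(640 + q))
l(2969)/9257758 = (2*2969/(640 + 2969))/9257758 = (2*2969/3609)*(1/9257758) = (2*2969*(1/3609))*(1/9257758) = (5938/3609)*(1/9257758) = 2969/16705624311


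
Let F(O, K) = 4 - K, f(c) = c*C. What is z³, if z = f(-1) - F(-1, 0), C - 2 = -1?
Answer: -125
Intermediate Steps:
C = 1 (C = 2 - 1 = 1)
f(c) = c (f(c) = c*1 = c)
z = -5 (z = -1 - (4 - 1*0) = -1 - (4 + 0) = -1 - 1*4 = -1 - 4 = -5)
z³ = (-5)³ = -125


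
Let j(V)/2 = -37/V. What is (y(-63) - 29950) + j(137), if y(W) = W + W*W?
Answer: -3568102/137 ≈ -26045.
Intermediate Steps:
j(V) = -74/V (j(V) = 2*(-37/V) = -74/V)
y(W) = W + W²
(y(-63) - 29950) + j(137) = (-63*(1 - 63) - 29950) - 74/137 = (-63*(-62) - 29950) - 74*1/137 = (3906 - 29950) - 74/137 = -26044 - 74/137 = -3568102/137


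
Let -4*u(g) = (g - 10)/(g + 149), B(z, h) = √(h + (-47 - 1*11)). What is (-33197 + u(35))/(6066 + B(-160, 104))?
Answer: -74105340561/13541042080 + 24433017*√46/27082084160 ≈ -5.4665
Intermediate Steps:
B(z, h) = √(-58 + h) (B(z, h) = √(h + (-47 - 11)) = √(h - 58) = √(-58 + h))
u(g) = -(-10 + g)/(4*(149 + g)) (u(g) = -(g - 10)/(4*(g + 149)) = -(-10 + g)/(4*(149 + g)))
(-33197 + u(35))/(6066 + B(-160, 104)) = (-33197 + (10 - 1*35)/(4*(149 + 35)))/(6066 + √(-58 + 104)) = (-33197 + (¼)*(10 - 35)/184)/(6066 + √46) = (-33197 + (¼)*(1/184)*(-25))/(6066 + √46) = (-33197 - 25/736)/(6066 + √46) = -24433017/(736*(6066 + √46))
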